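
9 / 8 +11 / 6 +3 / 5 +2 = 667 / 120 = 5.56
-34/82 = -17/41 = -0.41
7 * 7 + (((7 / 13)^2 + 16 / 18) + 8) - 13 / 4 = 334187 / 6084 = 54.93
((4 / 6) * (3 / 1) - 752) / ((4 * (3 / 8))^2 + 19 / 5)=-15000 / 121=-123.97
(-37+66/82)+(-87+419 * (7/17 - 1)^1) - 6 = -375.67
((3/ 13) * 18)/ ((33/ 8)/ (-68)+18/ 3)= 3264/ 4667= 0.70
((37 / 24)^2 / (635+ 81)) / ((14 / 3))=1369 / 1924608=0.00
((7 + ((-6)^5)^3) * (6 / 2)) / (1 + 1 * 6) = -1410554953707 / 7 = -201507850529.57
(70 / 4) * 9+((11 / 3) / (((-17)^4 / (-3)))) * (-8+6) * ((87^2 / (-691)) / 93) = 563567441403 / 3578206682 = 157.50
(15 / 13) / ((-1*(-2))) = 15 / 26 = 0.58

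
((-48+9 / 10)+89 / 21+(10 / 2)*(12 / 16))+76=15493 / 420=36.89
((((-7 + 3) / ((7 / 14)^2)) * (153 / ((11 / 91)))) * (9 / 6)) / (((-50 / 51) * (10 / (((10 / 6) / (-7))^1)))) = -202878 / 275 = -737.74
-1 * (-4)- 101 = -97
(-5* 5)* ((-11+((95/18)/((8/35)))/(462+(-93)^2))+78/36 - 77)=2815215875/1311984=2145.77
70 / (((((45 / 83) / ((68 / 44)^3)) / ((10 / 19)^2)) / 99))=570890600 / 43681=13069.54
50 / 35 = 10 / 7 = 1.43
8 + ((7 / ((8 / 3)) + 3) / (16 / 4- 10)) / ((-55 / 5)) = 1423 / 176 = 8.09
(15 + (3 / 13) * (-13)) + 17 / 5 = 15.40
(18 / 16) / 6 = 3 / 16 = 0.19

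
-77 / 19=-4.05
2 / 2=1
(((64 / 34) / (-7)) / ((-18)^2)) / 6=-4 / 28917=-0.00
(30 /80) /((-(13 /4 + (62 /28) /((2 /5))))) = -7 /164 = -0.04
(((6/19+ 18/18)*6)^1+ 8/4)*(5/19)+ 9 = 4189/361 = 11.60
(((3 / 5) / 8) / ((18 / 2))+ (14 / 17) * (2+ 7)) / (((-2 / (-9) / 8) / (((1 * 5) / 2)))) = 45411 / 68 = 667.81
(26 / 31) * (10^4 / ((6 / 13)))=1690000 / 93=18172.04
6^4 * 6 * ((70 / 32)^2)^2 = 364651875 / 2048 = 178052.67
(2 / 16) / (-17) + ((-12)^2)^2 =2820095 / 136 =20735.99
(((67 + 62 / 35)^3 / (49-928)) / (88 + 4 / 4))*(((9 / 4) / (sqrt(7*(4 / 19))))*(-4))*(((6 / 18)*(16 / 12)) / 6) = 13945313143*sqrt(133) / 70437236625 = 2.28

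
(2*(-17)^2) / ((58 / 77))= 22253 / 29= 767.34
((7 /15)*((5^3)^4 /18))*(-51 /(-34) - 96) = -2392578125 /4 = -598144531.25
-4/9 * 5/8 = -5/18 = -0.28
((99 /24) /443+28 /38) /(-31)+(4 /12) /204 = -7165325 /319374648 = -0.02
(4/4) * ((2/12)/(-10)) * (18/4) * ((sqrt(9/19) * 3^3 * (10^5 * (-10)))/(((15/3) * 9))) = 135000 * sqrt(19)/19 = 30971.12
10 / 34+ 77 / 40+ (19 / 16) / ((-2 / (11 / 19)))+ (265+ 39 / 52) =267.63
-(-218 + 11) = 207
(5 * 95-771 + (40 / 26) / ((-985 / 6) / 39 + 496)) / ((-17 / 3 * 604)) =25547268 / 295407793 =0.09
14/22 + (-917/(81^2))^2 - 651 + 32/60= -1538472257459/2367569655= -649.81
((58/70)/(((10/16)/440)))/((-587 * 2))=-0.50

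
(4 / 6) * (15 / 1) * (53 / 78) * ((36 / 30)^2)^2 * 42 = 961632 / 1625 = 591.77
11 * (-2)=-22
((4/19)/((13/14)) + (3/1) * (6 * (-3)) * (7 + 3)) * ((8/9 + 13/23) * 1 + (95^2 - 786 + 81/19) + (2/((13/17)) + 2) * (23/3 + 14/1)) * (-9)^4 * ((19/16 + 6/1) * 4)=-3987323287330635/4693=-849632066339.36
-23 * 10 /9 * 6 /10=-46 /3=-15.33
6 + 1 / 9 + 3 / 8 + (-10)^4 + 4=720755 / 72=10010.49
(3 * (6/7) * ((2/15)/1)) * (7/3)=4/5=0.80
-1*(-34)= 34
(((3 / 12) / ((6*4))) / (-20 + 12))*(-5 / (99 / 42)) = 35 / 12672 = 0.00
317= 317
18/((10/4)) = 36/5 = 7.20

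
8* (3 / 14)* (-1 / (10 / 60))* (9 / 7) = -648 / 49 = -13.22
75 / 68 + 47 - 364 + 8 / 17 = -21449 / 68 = -315.43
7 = 7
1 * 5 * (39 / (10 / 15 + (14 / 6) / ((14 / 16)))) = 117 / 2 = 58.50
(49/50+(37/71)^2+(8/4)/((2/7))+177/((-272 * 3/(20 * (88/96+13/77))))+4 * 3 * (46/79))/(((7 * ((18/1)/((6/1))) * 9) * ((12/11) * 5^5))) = 387466927453/23709158865000000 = 0.00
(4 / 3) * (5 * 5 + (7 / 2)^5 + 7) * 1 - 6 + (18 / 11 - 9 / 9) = 194725 / 264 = 737.59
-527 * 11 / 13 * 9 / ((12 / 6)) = -2006.65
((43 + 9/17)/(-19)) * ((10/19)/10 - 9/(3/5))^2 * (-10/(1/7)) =4177980800/116603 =35830.82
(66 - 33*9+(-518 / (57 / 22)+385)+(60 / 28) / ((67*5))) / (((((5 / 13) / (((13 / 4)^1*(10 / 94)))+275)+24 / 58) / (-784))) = 673883343952 / 5175718845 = 130.20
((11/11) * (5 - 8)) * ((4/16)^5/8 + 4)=-98307/8192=-12.00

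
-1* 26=-26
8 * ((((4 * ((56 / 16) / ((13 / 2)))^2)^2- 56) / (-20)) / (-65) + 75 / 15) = 14726840 / 371293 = 39.66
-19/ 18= -1.06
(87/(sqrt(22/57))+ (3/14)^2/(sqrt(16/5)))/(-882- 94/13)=-1131 *sqrt(1254)/254320- 117 *sqrt(5)/9063040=-0.16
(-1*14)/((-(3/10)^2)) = 1400/9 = 155.56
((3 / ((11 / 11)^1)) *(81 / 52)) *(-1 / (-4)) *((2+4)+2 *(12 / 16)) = 3645 / 416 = 8.76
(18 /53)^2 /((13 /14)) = 4536 /36517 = 0.12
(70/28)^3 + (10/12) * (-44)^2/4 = 10055/24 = 418.96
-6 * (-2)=12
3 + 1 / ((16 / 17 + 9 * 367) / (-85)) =167056 / 56167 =2.97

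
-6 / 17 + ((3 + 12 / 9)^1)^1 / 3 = 167 / 153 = 1.09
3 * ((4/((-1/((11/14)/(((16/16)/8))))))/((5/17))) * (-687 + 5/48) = 176159.34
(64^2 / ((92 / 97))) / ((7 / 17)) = 10488.05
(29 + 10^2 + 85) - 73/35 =7417/35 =211.91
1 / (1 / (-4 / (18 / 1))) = -2 / 9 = -0.22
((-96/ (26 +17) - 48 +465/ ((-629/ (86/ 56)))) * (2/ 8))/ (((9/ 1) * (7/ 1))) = -12967235/ 63614544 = -0.20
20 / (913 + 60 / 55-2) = 220 / 10033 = 0.02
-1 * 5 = -5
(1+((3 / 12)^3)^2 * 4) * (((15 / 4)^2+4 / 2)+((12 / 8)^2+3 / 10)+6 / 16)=311395 / 16384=19.01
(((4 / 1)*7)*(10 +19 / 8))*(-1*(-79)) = 54747 / 2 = 27373.50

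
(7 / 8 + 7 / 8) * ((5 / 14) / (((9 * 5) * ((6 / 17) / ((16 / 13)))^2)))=2312 / 13689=0.17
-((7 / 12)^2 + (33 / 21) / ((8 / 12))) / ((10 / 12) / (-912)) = 103322 / 35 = 2952.06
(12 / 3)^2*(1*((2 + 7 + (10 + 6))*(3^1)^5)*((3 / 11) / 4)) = 72900 / 11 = 6627.27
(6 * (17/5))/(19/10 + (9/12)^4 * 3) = 7.16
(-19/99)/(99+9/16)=-304/157707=-0.00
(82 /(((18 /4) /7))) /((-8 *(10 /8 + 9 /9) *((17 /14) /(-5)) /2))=80360 /1377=58.36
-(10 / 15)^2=-4 / 9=-0.44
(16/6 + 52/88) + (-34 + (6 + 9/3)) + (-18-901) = -62089/66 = -940.74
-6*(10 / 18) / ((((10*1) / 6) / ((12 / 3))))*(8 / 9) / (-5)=64 / 45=1.42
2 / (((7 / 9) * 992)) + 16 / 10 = 27821 / 17360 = 1.60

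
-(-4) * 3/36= 0.33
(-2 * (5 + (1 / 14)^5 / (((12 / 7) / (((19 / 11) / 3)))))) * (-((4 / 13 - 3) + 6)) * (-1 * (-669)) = 1458749437231 / 65921856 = 22128.46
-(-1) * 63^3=250047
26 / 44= 13 / 22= 0.59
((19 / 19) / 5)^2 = 1 / 25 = 0.04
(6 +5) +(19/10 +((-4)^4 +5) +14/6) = 276.23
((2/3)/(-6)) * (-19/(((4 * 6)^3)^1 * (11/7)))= 133/1368576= 0.00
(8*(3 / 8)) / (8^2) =3 / 64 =0.05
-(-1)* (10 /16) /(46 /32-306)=-0.00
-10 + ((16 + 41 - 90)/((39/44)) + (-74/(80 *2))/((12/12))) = -49601/1040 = -47.69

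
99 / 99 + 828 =829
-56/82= -28/41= -0.68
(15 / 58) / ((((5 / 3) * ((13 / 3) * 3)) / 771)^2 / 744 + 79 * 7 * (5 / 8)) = 2985282702 / 3989581569917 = 0.00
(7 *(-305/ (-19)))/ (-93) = -1.21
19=19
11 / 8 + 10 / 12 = 53 / 24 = 2.21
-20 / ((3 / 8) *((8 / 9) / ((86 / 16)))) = -645 / 2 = -322.50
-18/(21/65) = -390/7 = -55.71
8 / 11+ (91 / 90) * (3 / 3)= 1.74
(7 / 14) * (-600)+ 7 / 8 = -2393 / 8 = -299.12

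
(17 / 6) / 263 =17 / 1578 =0.01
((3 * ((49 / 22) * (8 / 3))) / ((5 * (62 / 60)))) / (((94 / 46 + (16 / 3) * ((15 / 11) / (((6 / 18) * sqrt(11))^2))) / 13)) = 3867864 / 689657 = 5.61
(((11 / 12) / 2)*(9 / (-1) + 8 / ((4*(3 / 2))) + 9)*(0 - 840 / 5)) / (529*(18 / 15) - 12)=-770 / 4671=-0.16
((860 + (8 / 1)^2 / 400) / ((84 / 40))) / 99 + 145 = 73823 / 495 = 149.14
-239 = -239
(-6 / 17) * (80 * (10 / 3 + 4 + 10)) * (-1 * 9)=74880 / 17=4404.71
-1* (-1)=1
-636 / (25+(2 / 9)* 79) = -5724 / 383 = -14.95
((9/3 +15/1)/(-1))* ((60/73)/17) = -0.87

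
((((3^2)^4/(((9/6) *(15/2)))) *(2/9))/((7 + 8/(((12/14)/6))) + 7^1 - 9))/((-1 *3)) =-216/305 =-0.71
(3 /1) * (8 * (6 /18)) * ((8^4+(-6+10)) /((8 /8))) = 32800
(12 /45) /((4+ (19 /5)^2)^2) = 500 /637563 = 0.00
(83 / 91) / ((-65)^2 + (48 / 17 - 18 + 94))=1411 / 6658015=0.00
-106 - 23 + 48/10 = -124.20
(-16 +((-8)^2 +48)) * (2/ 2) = 96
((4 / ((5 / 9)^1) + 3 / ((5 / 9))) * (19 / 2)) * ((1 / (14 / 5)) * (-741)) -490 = -32167.75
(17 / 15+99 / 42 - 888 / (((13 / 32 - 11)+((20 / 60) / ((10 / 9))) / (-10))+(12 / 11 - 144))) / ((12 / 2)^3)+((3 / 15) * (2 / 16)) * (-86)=-1594225079 / 756609840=-2.11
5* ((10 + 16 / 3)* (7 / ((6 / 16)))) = 12880 / 9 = 1431.11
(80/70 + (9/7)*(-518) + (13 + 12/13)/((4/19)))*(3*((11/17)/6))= -2397285/12376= -193.70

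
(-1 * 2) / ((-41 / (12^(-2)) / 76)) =19 / 738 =0.03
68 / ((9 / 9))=68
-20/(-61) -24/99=172/2013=0.09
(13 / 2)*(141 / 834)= 611 / 556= 1.10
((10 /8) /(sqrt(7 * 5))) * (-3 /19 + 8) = 149 * sqrt(35) /532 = 1.66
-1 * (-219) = 219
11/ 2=5.50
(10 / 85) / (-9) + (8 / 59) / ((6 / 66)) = 13346 / 9027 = 1.48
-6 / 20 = -3 / 10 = -0.30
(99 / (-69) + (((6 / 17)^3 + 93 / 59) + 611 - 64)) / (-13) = -3648053135 / 86670233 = -42.09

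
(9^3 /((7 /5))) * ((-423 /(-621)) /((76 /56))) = 114210 /437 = 261.35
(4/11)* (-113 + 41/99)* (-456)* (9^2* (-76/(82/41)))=-6952963968/121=-57462512.13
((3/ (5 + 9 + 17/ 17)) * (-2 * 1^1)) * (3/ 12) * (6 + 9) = -3/ 2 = -1.50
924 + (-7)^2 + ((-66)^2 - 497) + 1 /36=173953 /36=4832.03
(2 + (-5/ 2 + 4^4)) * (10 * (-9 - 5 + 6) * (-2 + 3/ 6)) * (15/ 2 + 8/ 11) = 2774730/ 11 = 252248.18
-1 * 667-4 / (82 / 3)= -27353 / 41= -667.15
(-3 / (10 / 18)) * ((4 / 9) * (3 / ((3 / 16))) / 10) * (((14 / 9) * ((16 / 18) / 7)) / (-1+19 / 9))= -256 / 375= -0.68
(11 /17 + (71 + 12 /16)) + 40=7643 /68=112.40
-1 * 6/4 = -3/2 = -1.50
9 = 9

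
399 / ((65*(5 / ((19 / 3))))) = 2527 / 325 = 7.78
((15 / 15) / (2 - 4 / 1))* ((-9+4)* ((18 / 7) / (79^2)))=45 / 43687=0.00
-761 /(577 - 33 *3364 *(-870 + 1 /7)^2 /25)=932225 /4115871435227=0.00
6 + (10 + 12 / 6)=18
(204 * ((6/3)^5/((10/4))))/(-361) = -13056/1805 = -7.23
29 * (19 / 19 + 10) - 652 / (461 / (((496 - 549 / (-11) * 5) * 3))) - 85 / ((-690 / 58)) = -992721980 / 349899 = -2837.17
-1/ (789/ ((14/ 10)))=-7/ 3945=-0.00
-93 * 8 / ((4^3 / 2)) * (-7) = 651 / 4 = 162.75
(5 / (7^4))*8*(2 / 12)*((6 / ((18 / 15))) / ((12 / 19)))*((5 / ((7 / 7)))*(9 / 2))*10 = 11875 / 2401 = 4.95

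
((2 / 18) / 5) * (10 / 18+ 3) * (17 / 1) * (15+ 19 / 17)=8768 / 405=21.65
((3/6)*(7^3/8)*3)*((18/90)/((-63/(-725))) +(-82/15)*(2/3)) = -6909/80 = -86.36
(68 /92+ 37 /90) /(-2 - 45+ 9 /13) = -30953 /1246140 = -0.02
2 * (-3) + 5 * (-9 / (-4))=21 / 4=5.25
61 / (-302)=-61 / 302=-0.20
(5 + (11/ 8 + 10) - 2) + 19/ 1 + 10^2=133.38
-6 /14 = -3 /7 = -0.43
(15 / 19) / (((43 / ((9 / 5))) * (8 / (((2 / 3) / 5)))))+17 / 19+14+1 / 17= 4153953 / 277780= 14.95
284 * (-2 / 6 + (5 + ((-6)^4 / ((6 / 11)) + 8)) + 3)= 2037700 / 3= 679233.33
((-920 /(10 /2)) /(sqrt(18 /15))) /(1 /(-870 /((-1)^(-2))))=26680 * sqrt(30)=146132.38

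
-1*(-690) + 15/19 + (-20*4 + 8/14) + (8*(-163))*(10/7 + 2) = -513313/133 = -3859.50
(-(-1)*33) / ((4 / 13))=429 / 4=107.25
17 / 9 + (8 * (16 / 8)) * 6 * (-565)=-488143 / 9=-54238.11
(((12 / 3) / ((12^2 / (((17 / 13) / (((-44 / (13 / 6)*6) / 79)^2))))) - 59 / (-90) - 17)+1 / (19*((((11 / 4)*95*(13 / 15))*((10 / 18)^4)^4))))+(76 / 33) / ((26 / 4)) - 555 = -36749207418050815042423423 / 64682005781250000000000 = -568.15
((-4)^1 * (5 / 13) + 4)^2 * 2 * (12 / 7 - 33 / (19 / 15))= -509952 / 1729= -294.94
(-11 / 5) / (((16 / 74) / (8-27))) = 7733 / 40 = 193.32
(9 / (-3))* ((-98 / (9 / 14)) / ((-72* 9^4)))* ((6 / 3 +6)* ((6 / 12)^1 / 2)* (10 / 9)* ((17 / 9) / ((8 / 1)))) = -29155 / 57395628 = -0.00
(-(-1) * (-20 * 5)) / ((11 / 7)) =-63.64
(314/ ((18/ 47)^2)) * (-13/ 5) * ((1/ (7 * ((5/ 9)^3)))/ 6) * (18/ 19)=-121731363/ 166250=-732.22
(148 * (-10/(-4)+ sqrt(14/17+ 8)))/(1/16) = 5920+ 11840 * sqrt(102)/17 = 12954.01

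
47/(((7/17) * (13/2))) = 1598/91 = 17.56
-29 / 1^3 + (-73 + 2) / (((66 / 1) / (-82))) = 1954 / 33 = 59.21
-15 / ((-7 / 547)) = 8205 / 7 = 1172.14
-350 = -350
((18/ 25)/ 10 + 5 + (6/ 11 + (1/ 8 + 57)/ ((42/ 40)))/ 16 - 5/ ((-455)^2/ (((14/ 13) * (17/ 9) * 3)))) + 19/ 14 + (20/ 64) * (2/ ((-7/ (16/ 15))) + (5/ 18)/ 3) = 22374392543/ 2283781500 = 9.80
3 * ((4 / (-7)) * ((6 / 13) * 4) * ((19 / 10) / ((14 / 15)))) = -4104 / 637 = -6.44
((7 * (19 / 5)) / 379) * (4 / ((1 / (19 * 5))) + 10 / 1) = 10374 / 379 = 27.37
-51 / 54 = -17 / 18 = -0.94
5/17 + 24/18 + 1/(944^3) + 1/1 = 112725139507/42902851584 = 2.63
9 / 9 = 1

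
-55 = -55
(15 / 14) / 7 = 0.15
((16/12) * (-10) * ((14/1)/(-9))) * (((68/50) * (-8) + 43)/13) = 89936/1755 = 51.25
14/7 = 2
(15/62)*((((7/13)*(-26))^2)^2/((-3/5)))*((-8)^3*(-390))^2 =-19146583572480000/31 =-617631728144516.13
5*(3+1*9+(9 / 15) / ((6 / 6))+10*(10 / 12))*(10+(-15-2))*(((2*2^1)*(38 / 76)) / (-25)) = 4396 / 75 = 58.61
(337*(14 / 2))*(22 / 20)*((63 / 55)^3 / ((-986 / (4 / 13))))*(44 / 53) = -2359443492 / 2335279375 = -1.01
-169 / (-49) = 169 / 49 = 3.45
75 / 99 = 25 / 33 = 0.76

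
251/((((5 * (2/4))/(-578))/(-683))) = 198176548/5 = 39635309.60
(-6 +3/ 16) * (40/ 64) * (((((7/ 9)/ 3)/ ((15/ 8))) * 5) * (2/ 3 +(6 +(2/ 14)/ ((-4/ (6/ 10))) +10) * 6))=-628463/ 2592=-242.46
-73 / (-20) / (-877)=-73 / 17540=-0.00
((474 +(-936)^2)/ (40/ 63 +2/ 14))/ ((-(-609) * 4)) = 1314855/ 2842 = 462.65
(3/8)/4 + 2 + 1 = 99/32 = 3.09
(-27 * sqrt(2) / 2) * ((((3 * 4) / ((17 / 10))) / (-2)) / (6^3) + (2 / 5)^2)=-3297 * sqrt(2) / 1700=-2.74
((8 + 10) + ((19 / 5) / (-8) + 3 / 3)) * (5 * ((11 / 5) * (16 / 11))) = 1482 / 5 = 296.40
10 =10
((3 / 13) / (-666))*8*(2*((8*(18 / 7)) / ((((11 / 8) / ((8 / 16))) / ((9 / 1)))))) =-13824 / 37037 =-0.37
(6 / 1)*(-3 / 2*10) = -90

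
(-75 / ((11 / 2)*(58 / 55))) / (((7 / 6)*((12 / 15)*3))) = -1875 / 406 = -4.62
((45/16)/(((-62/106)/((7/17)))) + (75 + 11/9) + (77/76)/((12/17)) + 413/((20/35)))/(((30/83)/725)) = 1731882172825/1081404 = 1601512.64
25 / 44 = 0.57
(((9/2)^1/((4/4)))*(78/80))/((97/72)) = 3159/970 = 3.26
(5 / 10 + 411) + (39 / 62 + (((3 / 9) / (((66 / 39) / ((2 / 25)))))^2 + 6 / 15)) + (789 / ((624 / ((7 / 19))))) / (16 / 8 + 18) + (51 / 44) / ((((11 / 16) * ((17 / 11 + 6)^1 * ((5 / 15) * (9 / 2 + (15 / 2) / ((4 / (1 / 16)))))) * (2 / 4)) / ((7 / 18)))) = 2250551667017603437 / 5453694880920000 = 412.67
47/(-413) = -47/413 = -0.11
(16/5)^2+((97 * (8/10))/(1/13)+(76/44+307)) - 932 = 108836/275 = 395.77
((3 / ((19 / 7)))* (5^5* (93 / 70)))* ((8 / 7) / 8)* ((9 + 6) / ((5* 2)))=523125 / 532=983.32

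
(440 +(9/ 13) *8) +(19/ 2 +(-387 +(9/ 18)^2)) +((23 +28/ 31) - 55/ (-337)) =50171241/ 543244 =92.35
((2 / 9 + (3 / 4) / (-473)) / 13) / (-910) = -289 / 15495480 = -0.00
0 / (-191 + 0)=0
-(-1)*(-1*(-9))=9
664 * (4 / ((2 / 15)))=19920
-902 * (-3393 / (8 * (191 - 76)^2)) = 28.93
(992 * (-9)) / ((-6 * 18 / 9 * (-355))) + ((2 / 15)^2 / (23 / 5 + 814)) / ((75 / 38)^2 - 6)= -83289456488 / 39741413265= -2.10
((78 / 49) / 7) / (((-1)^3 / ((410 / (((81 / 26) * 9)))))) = -277160 / 83349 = -3.33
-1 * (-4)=4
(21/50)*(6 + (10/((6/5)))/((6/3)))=427/100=4.27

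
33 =33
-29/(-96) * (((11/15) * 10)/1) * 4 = 8.86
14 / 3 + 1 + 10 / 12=13 / 2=6.50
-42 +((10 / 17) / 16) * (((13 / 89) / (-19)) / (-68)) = -656811391 / 15638368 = -42.00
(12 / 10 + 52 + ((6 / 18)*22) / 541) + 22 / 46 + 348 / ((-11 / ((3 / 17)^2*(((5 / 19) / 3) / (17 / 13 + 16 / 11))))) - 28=2077593122521 / 80964547905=25.66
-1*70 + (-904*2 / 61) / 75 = -322058 / 4575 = -70.40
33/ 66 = 1/ 2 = 0.50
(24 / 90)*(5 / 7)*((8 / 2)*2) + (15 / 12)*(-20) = -23.48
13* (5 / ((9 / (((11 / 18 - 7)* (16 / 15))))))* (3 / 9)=-11960 / 729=-16.41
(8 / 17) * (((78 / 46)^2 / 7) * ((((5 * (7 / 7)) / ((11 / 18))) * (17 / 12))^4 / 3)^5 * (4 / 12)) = 165865618703482326895466224591054630279541015625 / 326525679204469271962753826816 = 507971131420931336.54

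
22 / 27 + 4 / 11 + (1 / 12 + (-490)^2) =285240299 / 1188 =240101.26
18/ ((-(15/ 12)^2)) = -288/ 25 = -11.52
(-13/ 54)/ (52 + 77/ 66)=-0.00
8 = 8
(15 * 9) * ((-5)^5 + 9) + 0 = -420660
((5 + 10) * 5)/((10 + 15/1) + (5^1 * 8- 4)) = 75/61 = 1.23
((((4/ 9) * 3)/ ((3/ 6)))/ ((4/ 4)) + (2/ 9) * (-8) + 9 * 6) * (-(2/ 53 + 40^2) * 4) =-167568752/ 477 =-351297.17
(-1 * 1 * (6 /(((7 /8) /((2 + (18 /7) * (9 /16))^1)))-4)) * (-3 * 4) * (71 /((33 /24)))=12165.11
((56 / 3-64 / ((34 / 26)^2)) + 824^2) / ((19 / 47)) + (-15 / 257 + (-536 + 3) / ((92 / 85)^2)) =60165908395990763 / 35832860304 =1679070.77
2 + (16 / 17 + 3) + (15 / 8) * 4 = 13.44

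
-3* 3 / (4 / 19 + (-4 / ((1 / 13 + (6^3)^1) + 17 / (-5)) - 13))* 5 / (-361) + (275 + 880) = 18456533115 / 15979817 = 1154.99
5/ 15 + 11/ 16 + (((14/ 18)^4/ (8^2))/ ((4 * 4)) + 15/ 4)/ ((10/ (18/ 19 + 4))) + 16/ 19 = 2373270287/ 638254080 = 3.72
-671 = -671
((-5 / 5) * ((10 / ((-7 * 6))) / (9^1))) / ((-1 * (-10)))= 1 / 378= 0.00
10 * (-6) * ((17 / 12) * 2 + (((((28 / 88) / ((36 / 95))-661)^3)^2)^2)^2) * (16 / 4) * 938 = -408445144931356693438124954526307451383100340943020894943774620567484462359344215630684494292983007433341855012382098657910750603063985567785 / 38648542900743213361159000407471136470421279830338473844224164888576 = -10568190008620021569311260000000000000000000000000000000000000000000000000.00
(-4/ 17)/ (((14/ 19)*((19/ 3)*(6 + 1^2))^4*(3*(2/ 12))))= -324/ 1959746621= -0.00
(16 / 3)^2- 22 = 58 / 9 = 6.44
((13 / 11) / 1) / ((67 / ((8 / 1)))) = 104 / 737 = 0.14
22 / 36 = 0.61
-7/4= -1.75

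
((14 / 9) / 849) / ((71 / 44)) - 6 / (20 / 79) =-128568947 / 5425110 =-23.70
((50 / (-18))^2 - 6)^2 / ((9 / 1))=19321 / 59049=0.33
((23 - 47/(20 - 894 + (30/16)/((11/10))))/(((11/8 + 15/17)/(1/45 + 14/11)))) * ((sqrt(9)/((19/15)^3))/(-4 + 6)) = 8677803066300/889013077183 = 9.76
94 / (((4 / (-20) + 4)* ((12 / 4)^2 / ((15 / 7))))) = 2350 / 399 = 5.89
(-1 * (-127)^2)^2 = 260144641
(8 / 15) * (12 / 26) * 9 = 144 / 65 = 2.22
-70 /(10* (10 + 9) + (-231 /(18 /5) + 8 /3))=-140 /257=-0.54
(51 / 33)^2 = 289 / 121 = 2.39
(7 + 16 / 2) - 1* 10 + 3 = 8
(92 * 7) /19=644 /19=33.89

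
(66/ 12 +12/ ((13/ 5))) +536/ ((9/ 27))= 42071/ 26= 1618.12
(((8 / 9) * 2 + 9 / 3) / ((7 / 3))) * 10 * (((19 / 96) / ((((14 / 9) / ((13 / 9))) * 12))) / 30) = 10621 / 1016064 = 0.01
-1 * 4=-4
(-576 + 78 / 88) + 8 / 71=-1796303 / 3124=-575.00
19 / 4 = 4.75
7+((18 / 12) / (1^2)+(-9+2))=3 / 2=1.50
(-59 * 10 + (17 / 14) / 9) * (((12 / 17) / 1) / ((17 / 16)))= -2378336 / 6069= -391.88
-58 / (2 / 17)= -493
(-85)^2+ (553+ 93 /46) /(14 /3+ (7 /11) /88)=2292564287 /312179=7343.75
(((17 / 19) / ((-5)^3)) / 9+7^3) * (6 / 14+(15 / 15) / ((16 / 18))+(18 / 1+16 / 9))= 9852764701 / 1346625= 7316.64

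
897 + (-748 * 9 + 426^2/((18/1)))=4247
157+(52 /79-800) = -50745 /79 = -642.34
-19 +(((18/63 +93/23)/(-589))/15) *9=-9010846/474145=-19.00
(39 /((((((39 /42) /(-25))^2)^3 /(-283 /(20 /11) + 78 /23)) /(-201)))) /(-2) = -1940910563098828125000 /8539739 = -227279845800770.74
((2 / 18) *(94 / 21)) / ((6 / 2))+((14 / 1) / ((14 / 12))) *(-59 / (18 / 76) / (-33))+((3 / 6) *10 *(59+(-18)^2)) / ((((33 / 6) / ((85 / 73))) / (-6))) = -1066201786 / 455301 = -2341.75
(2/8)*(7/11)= 7/44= 0.16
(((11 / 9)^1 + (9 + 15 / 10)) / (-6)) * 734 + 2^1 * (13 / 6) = -77203 / 54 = -1429.69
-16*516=-8256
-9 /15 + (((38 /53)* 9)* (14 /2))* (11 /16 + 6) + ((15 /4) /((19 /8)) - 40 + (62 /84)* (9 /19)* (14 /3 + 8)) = 75418839 /281960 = 267.48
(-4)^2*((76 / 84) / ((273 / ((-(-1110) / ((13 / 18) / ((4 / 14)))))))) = 1349760 / 57967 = 23.28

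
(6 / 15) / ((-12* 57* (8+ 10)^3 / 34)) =-17 / 4986360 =-0.00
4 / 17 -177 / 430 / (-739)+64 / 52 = 102996597 / 70227170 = 1.47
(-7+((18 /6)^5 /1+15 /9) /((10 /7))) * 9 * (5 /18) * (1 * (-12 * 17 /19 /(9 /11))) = -921536 /171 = -5389.10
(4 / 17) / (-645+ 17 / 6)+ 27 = 1768503 / 65501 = 27.00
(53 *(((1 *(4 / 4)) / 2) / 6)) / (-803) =-53 / 9636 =-0.01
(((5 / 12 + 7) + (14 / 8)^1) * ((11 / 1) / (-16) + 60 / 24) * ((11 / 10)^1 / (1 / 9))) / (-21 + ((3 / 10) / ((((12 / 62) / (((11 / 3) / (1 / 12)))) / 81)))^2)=87725 / 16275607808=0.00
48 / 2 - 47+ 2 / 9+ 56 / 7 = -133 / 9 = -14.78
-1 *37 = -37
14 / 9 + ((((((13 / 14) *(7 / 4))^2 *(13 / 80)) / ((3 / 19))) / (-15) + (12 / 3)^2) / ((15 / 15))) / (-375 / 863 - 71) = 1.33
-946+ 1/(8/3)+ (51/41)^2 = -12695957/13448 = -944.08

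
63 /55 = 1.15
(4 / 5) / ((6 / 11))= 22 / 15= 1.47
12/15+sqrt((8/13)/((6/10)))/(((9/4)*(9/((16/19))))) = 128*sqrt(390)/60021+4/5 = 0.84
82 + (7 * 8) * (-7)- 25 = -335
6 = 6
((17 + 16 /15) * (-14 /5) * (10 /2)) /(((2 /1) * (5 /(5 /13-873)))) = 21519568 /975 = 22071.35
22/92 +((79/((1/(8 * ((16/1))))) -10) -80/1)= 461023/46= 10022.24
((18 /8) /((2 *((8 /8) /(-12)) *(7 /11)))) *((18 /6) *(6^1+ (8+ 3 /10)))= -127413 /140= -910.09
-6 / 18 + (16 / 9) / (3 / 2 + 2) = 11 / 63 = 0.17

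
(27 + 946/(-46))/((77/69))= 444/77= 5.77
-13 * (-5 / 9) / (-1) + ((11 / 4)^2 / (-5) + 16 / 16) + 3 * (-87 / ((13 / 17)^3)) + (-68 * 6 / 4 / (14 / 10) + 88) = -6380727331 / 11072880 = -576.25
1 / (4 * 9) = 1 / 36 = 0.03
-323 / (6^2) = -323 / 36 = -8.97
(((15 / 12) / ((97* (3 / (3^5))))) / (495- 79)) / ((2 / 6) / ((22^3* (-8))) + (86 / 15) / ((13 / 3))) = 8085825 / 4263616958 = 0.00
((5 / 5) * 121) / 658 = 121 / 658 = 0.18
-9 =-9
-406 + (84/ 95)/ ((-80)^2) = -61711979/ 152000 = -406.00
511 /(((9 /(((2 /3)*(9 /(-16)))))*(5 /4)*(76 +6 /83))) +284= 7678981 /27060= 283.78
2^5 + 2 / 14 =225 / 7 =32.14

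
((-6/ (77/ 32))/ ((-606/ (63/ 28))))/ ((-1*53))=-72/ 412181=-0.00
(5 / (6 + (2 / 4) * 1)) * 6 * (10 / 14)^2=1500 / 637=2.35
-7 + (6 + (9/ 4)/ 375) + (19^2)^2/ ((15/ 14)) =182447909/ 1500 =121631.94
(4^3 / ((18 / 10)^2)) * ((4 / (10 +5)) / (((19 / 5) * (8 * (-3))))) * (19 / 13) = -800 / 9477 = -0.08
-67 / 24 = -2.79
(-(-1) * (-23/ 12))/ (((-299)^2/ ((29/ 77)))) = -29/ 3591588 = -0.00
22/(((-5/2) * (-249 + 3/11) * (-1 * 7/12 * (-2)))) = 121/3990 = 0.03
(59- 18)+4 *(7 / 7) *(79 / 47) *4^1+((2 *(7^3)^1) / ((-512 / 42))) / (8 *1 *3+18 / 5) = 18224373 / 276736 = 65.85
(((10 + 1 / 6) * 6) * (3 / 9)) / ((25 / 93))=1891 / 25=75.64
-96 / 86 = -48 / 43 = -1.12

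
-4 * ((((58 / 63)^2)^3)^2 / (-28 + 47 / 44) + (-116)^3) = 28922704910366089548361116574976 / 4632388169247411037421985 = 6243584.06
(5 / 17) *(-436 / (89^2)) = -2180 / 134657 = -0.02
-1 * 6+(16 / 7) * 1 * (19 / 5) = 94 / 35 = 2.69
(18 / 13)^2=324 / 169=1.92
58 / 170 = 29 / 85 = 0.34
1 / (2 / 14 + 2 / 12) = 42 / 13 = 3.23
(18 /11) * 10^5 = 1800000 /11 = 163636.36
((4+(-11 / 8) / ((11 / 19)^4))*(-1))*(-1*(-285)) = 25002765 / 10648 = 2348.12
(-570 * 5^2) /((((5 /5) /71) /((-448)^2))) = -203062272000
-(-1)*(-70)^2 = 4900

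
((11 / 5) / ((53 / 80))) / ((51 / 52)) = 3.39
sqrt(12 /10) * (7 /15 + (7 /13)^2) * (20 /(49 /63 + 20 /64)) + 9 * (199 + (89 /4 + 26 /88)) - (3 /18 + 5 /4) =368256 * sqrt(30) /132665 + 263009 /132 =2007.70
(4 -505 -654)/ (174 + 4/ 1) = -1155/ 178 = -6.49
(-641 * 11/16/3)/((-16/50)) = 176275/384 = 459.05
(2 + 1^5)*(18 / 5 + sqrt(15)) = 54 / 5 + 3*sqrt(15) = 22.42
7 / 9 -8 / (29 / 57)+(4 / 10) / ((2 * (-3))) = -19592 / 1305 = -15.01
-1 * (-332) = 332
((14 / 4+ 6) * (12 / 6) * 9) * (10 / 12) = 285 / 2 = 142.50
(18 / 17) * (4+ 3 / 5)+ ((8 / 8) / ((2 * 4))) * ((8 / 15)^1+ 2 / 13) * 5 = 70279 / 13260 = 5.30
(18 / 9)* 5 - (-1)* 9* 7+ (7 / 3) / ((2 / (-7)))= 389 / 6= 64.83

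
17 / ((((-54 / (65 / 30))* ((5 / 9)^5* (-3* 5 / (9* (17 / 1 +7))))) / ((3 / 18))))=483327 / 15625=30.93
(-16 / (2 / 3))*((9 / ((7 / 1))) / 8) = -27 / 7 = -3.86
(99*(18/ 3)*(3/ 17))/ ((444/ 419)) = 124443/ 1258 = 98.92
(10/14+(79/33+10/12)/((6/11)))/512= 557/43008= 0.01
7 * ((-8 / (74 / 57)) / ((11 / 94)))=-150024 / 407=-368.61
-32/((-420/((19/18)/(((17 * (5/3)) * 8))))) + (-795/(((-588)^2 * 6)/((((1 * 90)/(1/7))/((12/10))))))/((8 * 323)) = 1767317/6381446400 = 0.00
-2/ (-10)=1/ 5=0.20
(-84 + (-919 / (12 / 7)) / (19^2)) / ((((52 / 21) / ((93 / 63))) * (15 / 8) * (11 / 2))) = -11479951 / 2323035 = -4.94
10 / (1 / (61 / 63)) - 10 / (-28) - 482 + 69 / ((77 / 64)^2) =-45281317 / 106722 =-424.29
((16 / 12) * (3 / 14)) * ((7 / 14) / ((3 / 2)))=2 / 21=0.10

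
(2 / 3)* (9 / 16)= 3 / 8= 0.38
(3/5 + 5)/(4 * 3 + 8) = 7/25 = 0.28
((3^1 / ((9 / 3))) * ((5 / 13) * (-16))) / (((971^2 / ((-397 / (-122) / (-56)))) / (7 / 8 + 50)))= 807895 / 41869683128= 0.00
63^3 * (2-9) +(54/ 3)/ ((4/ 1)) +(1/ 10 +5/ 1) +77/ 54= -472585853/ 270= -1750317.97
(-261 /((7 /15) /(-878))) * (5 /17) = 17186850 /119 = 144427.31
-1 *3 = -3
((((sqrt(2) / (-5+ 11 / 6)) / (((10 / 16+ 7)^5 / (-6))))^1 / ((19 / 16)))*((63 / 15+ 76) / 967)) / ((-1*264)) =-315359232*sqrt(2) / 16216067390995285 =-0.00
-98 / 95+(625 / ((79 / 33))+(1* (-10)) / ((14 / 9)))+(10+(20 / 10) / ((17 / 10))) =236484652 / 893095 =264.79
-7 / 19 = -0.37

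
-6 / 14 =-3 / 7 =-0.43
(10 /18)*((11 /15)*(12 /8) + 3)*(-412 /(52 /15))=-21115 /78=-270.71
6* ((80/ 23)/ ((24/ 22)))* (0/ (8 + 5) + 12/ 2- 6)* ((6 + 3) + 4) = 0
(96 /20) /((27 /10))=16 /9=1.78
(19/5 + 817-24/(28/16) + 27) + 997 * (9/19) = 868722/665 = 1306.35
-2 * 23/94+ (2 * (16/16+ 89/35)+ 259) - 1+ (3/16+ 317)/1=581.78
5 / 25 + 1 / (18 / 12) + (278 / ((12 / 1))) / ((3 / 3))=721 / 30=24.03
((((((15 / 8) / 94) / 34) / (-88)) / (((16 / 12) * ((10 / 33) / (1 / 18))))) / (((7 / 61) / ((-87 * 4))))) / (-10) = -15921 / 57272320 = -0.00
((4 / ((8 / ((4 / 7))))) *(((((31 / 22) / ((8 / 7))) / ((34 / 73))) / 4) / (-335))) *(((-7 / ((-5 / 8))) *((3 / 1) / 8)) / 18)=-15841 / 120278400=-0.00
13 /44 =0.30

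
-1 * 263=-263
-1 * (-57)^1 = 57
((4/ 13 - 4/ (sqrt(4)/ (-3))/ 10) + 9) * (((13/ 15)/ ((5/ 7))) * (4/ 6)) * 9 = 9016/ 125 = 72.13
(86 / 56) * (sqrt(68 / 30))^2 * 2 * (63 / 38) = 2193 / 190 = 11.54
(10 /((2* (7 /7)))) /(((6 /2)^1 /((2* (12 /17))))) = 40 /17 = 2.35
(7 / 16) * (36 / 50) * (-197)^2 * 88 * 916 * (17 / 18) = 23266849298 / 25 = 930673971.92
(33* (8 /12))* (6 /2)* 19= 1254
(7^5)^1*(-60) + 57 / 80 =-80673543 / 80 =-1008419.29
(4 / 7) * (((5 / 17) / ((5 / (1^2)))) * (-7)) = -4 / 17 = -0.24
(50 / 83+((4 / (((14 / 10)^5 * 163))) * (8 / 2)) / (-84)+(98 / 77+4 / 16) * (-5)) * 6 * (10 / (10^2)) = -294622108681 / 70033626124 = -4.21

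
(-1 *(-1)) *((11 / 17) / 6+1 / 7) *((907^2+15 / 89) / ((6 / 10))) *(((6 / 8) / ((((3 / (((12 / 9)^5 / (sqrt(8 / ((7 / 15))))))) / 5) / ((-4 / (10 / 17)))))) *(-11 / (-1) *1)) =-9226359228416 *sqrt(210) / 4087503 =-32710103.84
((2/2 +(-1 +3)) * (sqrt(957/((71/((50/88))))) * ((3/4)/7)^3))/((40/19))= 0.00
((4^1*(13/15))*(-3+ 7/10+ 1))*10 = -45.07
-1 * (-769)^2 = -591361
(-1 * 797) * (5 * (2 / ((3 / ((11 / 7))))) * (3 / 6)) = -43835 / 21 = -2087.38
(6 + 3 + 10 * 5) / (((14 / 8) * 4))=59 / 7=8.43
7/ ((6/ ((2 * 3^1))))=7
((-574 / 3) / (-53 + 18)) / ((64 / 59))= 2419 / 480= 5.04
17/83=0.20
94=94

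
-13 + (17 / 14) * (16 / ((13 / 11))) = 313 / 91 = 3.44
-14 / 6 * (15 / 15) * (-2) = 14 / 3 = 4.67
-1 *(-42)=42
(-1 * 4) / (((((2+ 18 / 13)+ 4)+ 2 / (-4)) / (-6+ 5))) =104 / 179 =0.58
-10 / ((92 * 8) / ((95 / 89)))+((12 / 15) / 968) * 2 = -254623 / 19814960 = -0.01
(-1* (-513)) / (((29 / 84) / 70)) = 3016440 / 29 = 104015.17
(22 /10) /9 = 11 /45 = 0.24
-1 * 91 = -91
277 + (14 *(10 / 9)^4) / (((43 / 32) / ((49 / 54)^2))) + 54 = 70765117777 / 205667667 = 344.08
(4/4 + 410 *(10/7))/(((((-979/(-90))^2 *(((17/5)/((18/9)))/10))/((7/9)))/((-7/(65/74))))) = -38293668000/211815461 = -180.79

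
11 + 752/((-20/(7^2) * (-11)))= 9817/55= 178.49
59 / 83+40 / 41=5739 / 3403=1.69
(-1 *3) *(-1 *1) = 3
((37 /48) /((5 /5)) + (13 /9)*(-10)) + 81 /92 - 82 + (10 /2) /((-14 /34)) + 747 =14839243 /23184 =640.06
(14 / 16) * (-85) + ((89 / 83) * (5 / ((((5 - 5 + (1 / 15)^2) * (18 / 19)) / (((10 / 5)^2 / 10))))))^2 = 14293306045 / 55112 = 259350.16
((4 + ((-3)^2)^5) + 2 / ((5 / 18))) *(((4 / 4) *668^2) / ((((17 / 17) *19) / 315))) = 8301534785712 / 19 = 436922883458.53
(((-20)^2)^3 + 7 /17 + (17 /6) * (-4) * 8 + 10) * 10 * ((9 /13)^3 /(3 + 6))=881278894890 /37349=23595782.88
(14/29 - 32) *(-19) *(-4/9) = -266.15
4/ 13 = 0.31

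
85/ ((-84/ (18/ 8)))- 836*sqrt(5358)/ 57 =-1075.85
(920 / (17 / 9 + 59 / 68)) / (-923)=-563040 / 1557101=-0.36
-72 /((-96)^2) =-1 /128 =-0.01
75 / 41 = 1.83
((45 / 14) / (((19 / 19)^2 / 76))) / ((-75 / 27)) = -3078 / 35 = -87.94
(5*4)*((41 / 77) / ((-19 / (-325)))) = 266500 / 1463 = 182.16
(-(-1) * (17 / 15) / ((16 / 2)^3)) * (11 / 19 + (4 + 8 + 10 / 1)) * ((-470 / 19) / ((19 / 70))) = -3998995 / 877952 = -4.55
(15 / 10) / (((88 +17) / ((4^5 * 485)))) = 49664 / 7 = 7094.86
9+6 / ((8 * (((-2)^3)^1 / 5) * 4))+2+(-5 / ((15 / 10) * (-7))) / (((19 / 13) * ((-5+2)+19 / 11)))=3799129 / 357504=10.63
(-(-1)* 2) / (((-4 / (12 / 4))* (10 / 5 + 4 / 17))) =-51 / 76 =-0.67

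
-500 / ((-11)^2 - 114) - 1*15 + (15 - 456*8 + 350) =-3369.43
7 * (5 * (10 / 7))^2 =2500 / 7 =357.14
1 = 1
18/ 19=0.95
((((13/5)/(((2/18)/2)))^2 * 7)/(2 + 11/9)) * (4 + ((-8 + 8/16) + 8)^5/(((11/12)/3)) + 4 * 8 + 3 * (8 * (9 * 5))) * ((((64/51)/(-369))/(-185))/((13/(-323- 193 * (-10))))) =12409596946656/1028336375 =12067.64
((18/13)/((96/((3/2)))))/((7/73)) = 657/2912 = 0.23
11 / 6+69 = 425 / 6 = 70.83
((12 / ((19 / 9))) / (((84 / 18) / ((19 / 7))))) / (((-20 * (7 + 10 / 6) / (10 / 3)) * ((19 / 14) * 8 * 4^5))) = -81 / 14163968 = -0.00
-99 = -99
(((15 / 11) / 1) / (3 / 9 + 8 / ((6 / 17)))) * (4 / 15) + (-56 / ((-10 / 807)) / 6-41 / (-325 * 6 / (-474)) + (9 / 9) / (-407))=2261199536 / 3042325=743.25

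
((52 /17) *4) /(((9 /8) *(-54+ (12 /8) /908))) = -3021824 /15003333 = -0.20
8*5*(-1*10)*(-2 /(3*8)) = 100 /3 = 33.33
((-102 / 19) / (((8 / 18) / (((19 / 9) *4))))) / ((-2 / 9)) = 459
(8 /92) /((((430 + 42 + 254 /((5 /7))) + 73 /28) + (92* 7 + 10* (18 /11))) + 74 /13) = 40040 /688969301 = 0.00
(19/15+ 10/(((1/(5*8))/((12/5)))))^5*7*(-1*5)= -4362884833905135916693/151875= -28726813721186080.11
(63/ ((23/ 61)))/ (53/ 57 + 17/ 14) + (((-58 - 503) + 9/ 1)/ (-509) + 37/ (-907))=1434749880725/ 18167824039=78.97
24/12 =2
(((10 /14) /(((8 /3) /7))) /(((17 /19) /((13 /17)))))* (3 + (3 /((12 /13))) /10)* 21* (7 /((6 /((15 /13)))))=5572035 /36992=150.63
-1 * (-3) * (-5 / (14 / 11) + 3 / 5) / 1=-699 / 70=-9.99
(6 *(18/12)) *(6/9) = 6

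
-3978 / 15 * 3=-3978 / 5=-795.60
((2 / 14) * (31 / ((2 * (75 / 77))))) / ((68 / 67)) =22847 / 10200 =2.24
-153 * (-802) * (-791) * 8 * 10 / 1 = -7764835680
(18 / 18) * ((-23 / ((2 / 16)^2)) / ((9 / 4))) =-5888 / 9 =-654.22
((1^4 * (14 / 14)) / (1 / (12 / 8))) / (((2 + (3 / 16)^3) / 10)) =7.48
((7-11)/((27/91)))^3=-48228544/19683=-2450.26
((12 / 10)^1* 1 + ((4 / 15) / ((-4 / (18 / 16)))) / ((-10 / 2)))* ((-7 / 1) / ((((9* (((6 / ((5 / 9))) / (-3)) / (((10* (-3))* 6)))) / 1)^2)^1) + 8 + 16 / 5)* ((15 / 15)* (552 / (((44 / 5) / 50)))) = -8586774 / 11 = -780615.82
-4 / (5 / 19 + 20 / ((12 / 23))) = -0.10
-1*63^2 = -3969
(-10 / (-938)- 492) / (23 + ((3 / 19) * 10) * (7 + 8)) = -10.54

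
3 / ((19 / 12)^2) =432 / 361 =1.20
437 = 437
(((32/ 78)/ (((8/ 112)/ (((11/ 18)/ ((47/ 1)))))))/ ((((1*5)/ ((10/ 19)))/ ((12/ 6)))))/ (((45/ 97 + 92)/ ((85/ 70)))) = 580448/ 2811270267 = 0.00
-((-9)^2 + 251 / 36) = -3167 / 36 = -87.97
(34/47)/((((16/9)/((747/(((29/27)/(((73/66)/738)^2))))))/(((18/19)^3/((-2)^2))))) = 16444531953/121699758503488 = 0.00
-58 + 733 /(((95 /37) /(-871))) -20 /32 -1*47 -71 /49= -9263964707 /37240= -248763.82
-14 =-14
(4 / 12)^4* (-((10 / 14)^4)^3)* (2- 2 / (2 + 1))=-976562500 / 3363432789843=-0.00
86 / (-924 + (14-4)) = -43 / 457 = -0.09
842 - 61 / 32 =26883 / 32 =840.09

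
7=7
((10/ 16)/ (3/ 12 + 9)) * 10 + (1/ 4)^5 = 25637/ 37888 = 0.68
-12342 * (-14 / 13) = 172788 / 13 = 13291.38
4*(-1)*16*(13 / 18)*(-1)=416 / 9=46.22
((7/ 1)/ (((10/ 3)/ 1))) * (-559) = -11739/ 10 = -1173.90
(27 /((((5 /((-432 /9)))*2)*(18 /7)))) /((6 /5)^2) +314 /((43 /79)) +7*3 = 562.88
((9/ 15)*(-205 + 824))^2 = 137937.96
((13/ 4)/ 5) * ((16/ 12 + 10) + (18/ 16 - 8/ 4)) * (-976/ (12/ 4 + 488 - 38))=-199043/ 13590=-14.65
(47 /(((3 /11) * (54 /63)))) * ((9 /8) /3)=3619 /48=75.40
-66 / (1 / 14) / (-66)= 14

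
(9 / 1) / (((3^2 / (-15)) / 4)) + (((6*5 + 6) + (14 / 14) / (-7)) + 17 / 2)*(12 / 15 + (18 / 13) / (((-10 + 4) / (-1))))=-12993 / 910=-14.28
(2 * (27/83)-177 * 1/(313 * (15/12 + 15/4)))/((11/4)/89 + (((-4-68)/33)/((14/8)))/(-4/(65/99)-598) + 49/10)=0.11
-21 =-21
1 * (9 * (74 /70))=333 /35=9.51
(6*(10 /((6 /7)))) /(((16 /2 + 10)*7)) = 5 /9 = 0.56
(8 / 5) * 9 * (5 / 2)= 36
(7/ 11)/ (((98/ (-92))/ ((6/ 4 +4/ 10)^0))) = -0.60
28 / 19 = 1.47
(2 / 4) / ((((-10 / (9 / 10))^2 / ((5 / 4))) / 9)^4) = 0.00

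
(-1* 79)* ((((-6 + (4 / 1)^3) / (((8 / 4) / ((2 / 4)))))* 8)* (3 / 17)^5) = -2226852 / 1419857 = -1.57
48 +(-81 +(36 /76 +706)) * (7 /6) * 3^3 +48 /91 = 34149390 /1729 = 19750.95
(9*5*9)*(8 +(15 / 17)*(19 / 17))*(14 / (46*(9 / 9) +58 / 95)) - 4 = 25810283 / 23698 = 1089.13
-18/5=-3.60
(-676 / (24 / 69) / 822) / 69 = -0.03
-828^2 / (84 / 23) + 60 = -1313616 / 7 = -187659.43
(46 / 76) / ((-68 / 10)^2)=575 / 43928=0.01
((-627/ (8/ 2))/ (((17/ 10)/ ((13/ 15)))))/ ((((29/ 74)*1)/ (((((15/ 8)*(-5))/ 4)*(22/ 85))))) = 16587285/ 134096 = 123.70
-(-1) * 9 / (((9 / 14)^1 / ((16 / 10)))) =112 / 5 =22.40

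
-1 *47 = -47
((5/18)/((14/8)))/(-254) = -5/8001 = -0.00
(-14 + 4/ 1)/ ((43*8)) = -5/ 172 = -0.03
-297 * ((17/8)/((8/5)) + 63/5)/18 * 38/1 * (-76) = 53096241/80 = 663703.01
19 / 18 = 1.06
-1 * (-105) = 105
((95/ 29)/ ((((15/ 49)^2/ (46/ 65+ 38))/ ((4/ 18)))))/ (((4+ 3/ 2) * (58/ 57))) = 4361541352/ 81177525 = 53.73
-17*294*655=-3273690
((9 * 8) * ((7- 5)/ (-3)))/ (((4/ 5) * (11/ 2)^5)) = -1920/ 161051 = -0.01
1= 1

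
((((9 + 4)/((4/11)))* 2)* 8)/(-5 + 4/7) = -4004/31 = -129.16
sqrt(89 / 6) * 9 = 34.66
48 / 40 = 6 / 5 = 1.20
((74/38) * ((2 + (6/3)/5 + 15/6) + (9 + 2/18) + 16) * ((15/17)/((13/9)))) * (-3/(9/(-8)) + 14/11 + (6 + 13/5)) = 206769653/461890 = 447.66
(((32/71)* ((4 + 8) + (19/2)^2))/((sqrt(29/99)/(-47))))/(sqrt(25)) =-461352* sqrt(319)/10295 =-800.39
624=624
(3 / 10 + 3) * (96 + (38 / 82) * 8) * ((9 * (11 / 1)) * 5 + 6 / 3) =33523644 / 205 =163529.97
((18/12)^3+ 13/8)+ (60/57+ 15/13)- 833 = -203971/247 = -825.79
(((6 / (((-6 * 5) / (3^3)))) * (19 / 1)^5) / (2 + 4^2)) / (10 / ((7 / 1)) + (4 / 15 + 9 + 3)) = -155994237 / 2876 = -54240.00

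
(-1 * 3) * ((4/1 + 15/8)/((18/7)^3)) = -1.04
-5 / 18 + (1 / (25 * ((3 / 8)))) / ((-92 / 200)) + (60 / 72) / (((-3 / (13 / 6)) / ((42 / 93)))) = -15044 / 19251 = -0.78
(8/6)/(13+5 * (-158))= -0.00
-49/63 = -7/9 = -0.78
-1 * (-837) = 837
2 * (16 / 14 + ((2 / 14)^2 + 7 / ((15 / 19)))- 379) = -542386 / 735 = -737.94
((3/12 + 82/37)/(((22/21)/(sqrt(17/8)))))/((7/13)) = 14235 * sqrt(34)/13024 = 6.37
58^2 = 3364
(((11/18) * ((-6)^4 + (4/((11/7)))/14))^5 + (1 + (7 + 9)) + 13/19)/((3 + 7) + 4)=349861919477063686795/15707034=22274219275075.34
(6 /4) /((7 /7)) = 3 /2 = 1.50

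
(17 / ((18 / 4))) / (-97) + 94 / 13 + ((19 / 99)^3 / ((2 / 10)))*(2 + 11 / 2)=6082585855 / 815698026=7.46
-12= -12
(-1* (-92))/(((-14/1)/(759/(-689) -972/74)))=16695102/178451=93.56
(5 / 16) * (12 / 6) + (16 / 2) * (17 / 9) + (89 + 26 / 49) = 371381 / 3528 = 105.27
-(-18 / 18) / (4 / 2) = 1 / 2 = 0.50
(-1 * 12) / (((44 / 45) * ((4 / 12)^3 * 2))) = -3645 / 22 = -165.68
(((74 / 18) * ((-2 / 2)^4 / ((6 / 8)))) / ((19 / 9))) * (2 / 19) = 296 / 1083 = 0.27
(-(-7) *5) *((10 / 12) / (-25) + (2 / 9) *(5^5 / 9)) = 437311 / 162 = 2699.45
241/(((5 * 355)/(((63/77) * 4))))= 8676/19525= 0.44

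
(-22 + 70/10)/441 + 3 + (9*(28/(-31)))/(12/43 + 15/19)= -2051720/442029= -4.64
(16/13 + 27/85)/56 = 1711/61880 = 0.03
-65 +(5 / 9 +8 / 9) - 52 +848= 6592 / 9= 732.44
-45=-45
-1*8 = -8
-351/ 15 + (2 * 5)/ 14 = -794/ 35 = -22.69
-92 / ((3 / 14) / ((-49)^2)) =-3092488 / 3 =-1030829.33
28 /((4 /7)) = 49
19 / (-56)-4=-243 / 56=-4.34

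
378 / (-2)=-189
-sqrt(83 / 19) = -2.09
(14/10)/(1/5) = 7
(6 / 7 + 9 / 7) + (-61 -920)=-6852 / 7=-978.86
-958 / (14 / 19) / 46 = -28.26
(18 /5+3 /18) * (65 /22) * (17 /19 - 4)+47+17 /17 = 33713 /2508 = 13.44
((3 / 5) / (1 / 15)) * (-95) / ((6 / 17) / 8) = -19380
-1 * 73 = -73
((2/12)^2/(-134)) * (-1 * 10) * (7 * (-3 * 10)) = -175/402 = -0.44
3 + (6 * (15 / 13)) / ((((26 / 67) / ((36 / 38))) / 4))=226713 / 3211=70.61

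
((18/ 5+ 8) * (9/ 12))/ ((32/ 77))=6699/ 320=20.93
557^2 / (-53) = -310249 / 53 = -5853.75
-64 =-64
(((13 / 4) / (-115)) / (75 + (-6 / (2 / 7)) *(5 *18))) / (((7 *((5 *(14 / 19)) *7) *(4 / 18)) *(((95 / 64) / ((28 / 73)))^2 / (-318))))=-50798592 / 6163971034375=-0.00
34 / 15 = 2.27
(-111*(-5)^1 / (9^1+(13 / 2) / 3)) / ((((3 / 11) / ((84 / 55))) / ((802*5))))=74778480 / 67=1116096.72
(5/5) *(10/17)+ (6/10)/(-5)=199/425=0.47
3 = 3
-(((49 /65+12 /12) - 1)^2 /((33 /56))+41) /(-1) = 5850881 /139425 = 41.96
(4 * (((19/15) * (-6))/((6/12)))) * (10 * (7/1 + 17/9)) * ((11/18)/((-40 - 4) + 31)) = 267520/1053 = 254.06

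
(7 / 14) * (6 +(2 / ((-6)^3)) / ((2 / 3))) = 431 / 144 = 2.99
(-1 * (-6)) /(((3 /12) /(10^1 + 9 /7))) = 1896 /7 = 270.86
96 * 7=672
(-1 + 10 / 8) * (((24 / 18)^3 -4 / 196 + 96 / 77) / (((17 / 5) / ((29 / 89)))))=446455 / 5180868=0.09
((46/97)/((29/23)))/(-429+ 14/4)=-0.00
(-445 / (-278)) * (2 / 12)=445 / 1668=0.27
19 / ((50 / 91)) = 34.58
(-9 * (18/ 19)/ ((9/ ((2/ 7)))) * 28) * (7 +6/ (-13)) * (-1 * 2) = 24480/ 247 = 99.11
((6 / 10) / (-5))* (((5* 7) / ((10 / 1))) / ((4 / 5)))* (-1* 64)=168 / 5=33.60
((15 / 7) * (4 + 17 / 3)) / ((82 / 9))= 1305 / 574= 2.27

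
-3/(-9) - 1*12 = -35/3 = -11.67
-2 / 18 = -1 / 9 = -0.11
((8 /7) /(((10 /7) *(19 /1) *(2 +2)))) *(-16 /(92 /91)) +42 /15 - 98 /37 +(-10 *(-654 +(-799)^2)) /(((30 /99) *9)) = -567145222061 /242535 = -2338405.68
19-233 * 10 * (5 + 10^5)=-233011631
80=80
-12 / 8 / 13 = -3 / 26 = -0.12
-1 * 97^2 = -9409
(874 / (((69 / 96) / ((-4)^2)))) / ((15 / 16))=311296 / 15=20753.07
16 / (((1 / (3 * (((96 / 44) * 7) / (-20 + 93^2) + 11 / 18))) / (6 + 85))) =762312824 / 284757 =2677.06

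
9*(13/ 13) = 9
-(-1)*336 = 336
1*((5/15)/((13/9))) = 3/13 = 0.23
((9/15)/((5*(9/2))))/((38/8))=8/1425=0.01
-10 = -10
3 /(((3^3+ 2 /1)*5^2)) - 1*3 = -2172 /725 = -3.00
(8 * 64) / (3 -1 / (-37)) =1184 / 7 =169.14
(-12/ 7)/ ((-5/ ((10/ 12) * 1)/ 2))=4/ 7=0.57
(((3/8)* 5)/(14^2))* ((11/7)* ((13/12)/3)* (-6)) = -715/21952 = -0.03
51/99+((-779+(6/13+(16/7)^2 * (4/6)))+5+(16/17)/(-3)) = -275112731/357357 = -769.85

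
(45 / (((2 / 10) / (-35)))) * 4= -31500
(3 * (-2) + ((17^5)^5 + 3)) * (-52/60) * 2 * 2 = -300072625442116923704857639534808/15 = -20004841696141128246990510000000.00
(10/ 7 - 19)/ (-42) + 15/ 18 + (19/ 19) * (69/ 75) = 7981/ 3675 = 2.17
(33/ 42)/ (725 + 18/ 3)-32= -327477/ 10234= -32.00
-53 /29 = -1.83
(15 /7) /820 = 3 /1148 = 0.00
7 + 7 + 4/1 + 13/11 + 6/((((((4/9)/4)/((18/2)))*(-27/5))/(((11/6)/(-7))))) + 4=3600/77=46.75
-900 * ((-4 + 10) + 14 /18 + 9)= -14200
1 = 1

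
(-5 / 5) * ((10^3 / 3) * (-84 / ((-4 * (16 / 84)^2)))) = -385875 / 2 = -192937.50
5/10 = 1/2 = 0.50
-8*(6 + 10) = -128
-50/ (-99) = 50/ 99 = 0.51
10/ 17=0.59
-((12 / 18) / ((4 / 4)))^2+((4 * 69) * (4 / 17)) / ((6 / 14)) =23116 / 153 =151.08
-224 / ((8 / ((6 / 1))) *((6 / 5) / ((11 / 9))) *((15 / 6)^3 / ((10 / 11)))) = -448 / 45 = -9.96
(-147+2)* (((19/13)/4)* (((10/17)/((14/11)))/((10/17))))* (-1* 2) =30305/364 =83.26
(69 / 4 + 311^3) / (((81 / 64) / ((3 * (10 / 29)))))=19251358880 / 783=24586665.24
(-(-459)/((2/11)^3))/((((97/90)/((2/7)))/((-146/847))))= -3489.58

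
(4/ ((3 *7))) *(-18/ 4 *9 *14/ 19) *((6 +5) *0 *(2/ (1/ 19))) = 0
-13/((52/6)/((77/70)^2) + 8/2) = -4719/4052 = -1.16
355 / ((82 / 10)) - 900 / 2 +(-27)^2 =13214 / 41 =322.29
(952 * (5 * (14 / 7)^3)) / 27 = 38080 / 27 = 1410.37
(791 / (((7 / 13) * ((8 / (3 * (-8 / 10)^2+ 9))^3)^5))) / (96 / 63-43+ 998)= 107567430878282241135345476642434614196593 / 658210816000000000000000000000000000000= 163.42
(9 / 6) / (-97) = -3 / 194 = -0.02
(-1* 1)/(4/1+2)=-1/6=-0.17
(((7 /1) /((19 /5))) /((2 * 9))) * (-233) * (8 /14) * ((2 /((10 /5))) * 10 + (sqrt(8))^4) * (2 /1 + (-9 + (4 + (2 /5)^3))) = 12655628 /4275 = 2960.38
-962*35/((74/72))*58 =-1900080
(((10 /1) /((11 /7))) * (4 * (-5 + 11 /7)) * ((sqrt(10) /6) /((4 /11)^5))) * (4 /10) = -14641 * sqrt(10) /16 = -2893.68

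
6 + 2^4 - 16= 6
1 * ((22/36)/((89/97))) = 1067/1602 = 0.67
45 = 45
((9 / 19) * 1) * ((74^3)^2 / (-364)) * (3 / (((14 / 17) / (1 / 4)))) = -2355336843462 / 12103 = -194607687.64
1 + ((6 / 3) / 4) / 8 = 1.06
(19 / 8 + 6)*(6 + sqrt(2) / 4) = 67*sqrt(2) / 32 + 201 / 4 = 53.21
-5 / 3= -1.67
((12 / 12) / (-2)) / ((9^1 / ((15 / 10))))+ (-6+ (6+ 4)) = 47 / 12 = 3.92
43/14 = 3.07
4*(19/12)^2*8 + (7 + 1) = 794/9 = 88.22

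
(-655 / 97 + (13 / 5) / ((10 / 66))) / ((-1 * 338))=-12619 / 409825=-0.03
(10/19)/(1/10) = 5.26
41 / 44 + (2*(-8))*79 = -55575 / 44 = -1263.07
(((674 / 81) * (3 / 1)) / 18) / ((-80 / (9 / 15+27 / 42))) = -9773 / 453600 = -0.02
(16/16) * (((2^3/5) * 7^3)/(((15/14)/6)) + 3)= 76907/25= 3076.28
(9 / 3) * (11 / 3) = 11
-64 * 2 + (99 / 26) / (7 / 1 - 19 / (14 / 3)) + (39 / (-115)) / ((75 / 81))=-127.07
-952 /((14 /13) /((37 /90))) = -16354 /45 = -363.42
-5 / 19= -0.26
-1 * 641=-641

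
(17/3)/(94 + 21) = 17/345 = 0.05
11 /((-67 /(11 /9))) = -121 /603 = -0.20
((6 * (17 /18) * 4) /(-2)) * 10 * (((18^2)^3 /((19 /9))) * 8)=-277539747840 /19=-14607355149.47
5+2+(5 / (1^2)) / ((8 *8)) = 7.08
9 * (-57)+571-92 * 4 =-310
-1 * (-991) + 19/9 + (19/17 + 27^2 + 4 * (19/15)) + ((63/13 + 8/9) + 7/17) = 5749676/3315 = 1734.44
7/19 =0.37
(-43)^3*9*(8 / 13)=-5724504 / 13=-440346.46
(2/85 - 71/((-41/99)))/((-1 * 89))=-597547/310165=-1.93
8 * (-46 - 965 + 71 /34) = -137212 /17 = -8071.29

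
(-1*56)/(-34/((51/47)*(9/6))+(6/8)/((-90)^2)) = 604800/225599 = 2.68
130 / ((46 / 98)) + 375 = 651.96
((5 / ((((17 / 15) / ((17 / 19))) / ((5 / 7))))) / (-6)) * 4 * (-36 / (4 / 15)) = 253.76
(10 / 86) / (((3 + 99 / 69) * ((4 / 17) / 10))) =575 / 516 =1.11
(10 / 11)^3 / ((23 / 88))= 8000 / 2783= 2.87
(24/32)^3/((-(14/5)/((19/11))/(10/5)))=-2565/4928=-0.52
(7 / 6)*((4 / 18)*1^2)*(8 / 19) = 56 / 513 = 0.11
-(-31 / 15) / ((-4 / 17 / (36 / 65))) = -1581 / 325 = -4.86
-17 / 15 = -1.13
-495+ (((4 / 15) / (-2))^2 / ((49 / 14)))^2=-495.00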